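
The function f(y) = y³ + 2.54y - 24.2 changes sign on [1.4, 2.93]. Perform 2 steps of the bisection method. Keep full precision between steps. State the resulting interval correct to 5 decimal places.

[2.54750, 2.93000]

f(1.400000) = -17.900000, f(2.930000) = 8.395957 (opposite signs)
step 1: m = 2.165000, f(m) = -8.553058 < 0 → root in [2.165000, 2.930000]
step 2: m = 2.547500, f(m) = -1.196696 < 0 → root in [2.547500, 2.930000]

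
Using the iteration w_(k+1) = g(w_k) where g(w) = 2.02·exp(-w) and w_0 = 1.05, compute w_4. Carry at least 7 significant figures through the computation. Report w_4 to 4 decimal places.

0.9581

w_1 = g(1.050000) = 0.706874
w_2 = g(0.706874) = 0.996230
w_3 = g(0.996230) = 0.745923
w_4 = g(0.745923) = 0.958079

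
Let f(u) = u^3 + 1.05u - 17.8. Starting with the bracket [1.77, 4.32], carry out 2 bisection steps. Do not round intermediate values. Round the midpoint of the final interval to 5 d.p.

2.72625

f(1.770000) = -10.396267, f(4.320000) = 67.357568 (opposite signs)
step 1: m = 3.045000, f(m) = 13.630566 > 0 → root in [1.770000, 3.045000]
step 2: m = 2.407500, f(m) = -1.318120 < 0 → root in [2.407500, 3.045000]
Midpoint of [2.407500, 3.045000] = 2.726250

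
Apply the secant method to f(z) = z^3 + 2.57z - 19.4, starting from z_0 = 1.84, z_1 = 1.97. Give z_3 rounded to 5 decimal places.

2.35463

f(z_0) = -8.441696, f(z_1) = -6.691727
z_2 = 1.970000 - (-6.691727)·(1.970000 - 1.840000)/(-6.691727 - (-8.441696)) = 2.467109; f(z_2) = 1.956832
z_3 = 2.467109 - (1.956832)·(2.467109 - 1.970000)/(1.956832 - (-6.691727)) = 2.354632; f(z_3) = -0.293824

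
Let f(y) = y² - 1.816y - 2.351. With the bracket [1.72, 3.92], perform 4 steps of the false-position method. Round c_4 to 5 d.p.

False-position update: c = (a·f(b) − b·f(a))/(f(b) − f(a)); replace the endpoint whose sign matches f(c).
f(1.720000) = -2.516120, f(3.920000) = 5.896680
step 1: c = 2.377981, f(c) = -1.014619 < 0 → new bracket [2.377981, 3.920000]
step 2: c = 2.604359, f(c) = -0.297832 < 0 → new bracket [2.604359, 3.920000]
step 3: c = 2.667615, f(c) = -0.079221 < 0 → new bracket [2.667615, 3.920000]
step 4: c = 2.684217, f(c) = -0.020517 < 0 → new bracket [2.684217, 3.920000]

2.68422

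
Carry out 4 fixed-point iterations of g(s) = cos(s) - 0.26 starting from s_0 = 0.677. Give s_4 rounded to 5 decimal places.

0.58686

s_1 = g(0.677000) = 0.519456
s_2 = g(0.519456) = 0.608090
s_3 = g(0.608090) = 0.560741
s_4 = g(0.560741) = 0.586861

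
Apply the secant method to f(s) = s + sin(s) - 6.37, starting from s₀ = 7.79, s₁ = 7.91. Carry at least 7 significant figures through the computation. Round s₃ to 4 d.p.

6.4213

f(s_0) = 2.417954, f(s_1) = 2.538431
s_2 = 7.910000 - (2.538431)·(7.910000 - 7.790000)/(2.538431 - (2.417954)) = 5.381630; f(s_2) = -1.772663
s_3 = 5.381630 - (-1.772663)·(5.381630 - 7.910000)/(-1.772663 - (2.538431)) = 6.421261; f(s_3) = 0.188898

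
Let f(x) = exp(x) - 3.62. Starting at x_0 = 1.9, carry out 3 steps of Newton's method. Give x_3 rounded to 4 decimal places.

1.2865

Newton update: x ← x − f(x)/f'(x).
f'(x) = exp(x)
x_0 = 1.900000: f = 3.065894, f' = 6.685894 → x_1 = 1.900000 - (3.065894)/(6.685894) = 1.441438
x_1 = 1.441438: f = 0.606771, f' = 4.226771 → x_2 = 1.441438 - (0.606771)/(4.226771) = 1.297884
x_2 = 1.297884: f = 0.041541, f' = 3.661541 → x_3 = 1.297884 - (0.041541)/(3.661541) = 1.286539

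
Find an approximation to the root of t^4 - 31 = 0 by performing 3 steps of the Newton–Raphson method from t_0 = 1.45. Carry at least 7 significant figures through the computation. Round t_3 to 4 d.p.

2.4862

Newton update: t ← t − f(t)/f'(t).
f'(t) = 4t^3
t_0 = 1.450000: f = -26.579494, f' = 12.194500 → t_1 = 1.450000 - (-26.579494)/(12.194500) = 3.629630
t_1 = 3.629630: f = 142.559846, f' = 191.270033 → t_2 = 3.629630 - (142.559846)/(191.270033) = 2.884297
t_2 = 2.884297: f = 38.208553, f' = 95.979795 → t_3 = 2.884297 - (38.208553)/(95.979795) = 2.486207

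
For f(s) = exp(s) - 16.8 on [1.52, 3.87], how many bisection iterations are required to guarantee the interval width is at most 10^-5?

18

Initial width b − a = 3.87 − 1.52 = 2.350000.
After n steps the width is (b−a)/2^n; need (b−a)/2^n ≤ 10^-5.
So n ≥ log₂(2.350000/10^-5) = log₂(235000.0000) ≈ 17.8423.
Hence n = 18.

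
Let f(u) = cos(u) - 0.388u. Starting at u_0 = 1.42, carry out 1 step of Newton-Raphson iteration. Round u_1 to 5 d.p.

1.12891

Newton update: u ← u − f(u)/f'(u).
f'(u) = -sin(u) - 0.388
u_0 = 1.420000: f = -0.400735, f' = -1.376652 → u_1 = 1.420000 - (-0.400735)/(-1.376652) = 1.128906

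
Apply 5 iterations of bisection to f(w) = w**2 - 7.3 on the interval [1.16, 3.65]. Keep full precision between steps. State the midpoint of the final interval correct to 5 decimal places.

f(1.160000) = -5.954400, f(3.650000) = 6.022500 (opposite signs)
step 1: m = 2.405000, f(m) = -1.515975 < 0 → root in [2.405000, 3.650000]
step 2: m = 3.027500, f(m) = 1.865756 > 0 → root in [2.405000, 3.027500]
step 3: m = 2.716250, f(m) = 0.078014 > 0 → root in [2.405000, 2.716250]
step 4: m = 2.560625, f(m) = -0.743200 < 0 → root in [2.560625, 2.716250]
step 5: m = 2.638437, f(m) = -0.338648 < 0 → root in [2.638437, 2.716250]
Midpoint of [2.638437, 2.716250] = 2.677344

2.67734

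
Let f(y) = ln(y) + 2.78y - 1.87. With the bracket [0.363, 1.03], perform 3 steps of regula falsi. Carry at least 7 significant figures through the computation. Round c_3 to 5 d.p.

0.76810

f(0.363000) = -1.874212, f(1.030000) = 1.022959
step 1: c = 0.794490, f(c) = 0.108626 > 0 → new bracket [0.363000, 0.794490]
step 2: c = 0.770851, f(c) = 0.012707 > 0 → new bracket [0.363000, 0.770851]
step 3: c = 0.768105, f(c) = 0.001502 > 0 → new bracket [0.363000, 0.768105]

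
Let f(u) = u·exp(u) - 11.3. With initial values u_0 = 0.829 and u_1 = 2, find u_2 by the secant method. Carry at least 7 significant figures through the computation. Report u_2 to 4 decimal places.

f(u_0) = -9.400739, f(u_1) = 3.478112
u_2 = 2.000000 - (3.478112)·(2.000000 - 0.829000)/(3.478112 - (-9.400739)) = 1.683755; f(u_2) = -2.231728

1.6838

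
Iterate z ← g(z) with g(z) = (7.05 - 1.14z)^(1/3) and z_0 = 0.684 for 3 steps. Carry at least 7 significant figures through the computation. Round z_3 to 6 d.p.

z_1 = g(0.684000) = 1.844002
z_2 = g(1.844002) = 1.704009
z_3 = g(1.704009) = 1.722136

1.722136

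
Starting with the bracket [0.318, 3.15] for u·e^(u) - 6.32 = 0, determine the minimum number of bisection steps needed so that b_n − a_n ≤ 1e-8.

29

Initial width b − a = 3.15 − 0.318 = 2.832000.
After n steps the width is (b−a)/2^n; need (b−a)/2^n ≤ 1e-8.
So n ≥ log₂(2.832000/1e-8) = log₂(283200000.0000) ≈ 28.0772.
Hence n = 29.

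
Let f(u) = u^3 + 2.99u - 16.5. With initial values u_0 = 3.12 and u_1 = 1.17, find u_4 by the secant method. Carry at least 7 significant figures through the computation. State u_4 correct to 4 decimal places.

f(u_0) = 23.200128, f(u_1) = -11.400087
u_2 = 1.170000 - (-11.400087)·(1.170000 - 3.120000)/(-11.400087 - (23.200128)) = 1.812486; f(u_2) = -5.126453
u_3 = 1.812486 - (-5.126453)·(1.812486 - 1.170000)/(-5.126453 - (-11.400087)) = 2.337489; f(u_3) = 3.260802
u_4 = 2.337489 - (3.260802)·(2.337489 - 1.812486)/(3.260802 - (-5.126453)) = 2.133378; f(u_4) = -0.411545

2.1334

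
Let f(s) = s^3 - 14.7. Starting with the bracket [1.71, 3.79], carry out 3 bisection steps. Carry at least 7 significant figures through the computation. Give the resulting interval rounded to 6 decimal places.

[2.230000, 2.490000]

f(1.710000) = -9.699789, f(3.790000) = 39.739939 (opposite signs)
step 1: m = 2.750000, f(m) = 6.096875 > 0 → root in [1.710000, 2.750000]
step 2: m = 2.230000, f(m) = -3.610433 < 0 → root in [2.230000, 2.750000]
step 3: m = 2.490000, f(m) = 0.738249 > 0 → root in [2.230000, 2.490000]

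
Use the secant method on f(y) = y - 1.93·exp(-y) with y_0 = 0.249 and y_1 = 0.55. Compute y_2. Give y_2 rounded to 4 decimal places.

0.7951

f(y_0) = -1.255589, f(y_1) = -0.563513
y_2 = 0.550000 - (-0.563513)·(0.550000 - 0.249000)/(-0.563513 - (-1.255589)) = 0.795085; f(y_2) = -0.076393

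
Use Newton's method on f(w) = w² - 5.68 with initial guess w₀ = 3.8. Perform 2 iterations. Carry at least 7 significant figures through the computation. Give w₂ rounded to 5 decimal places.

Newton update: w ← w − f(w)/f'(w).
f'(w) = 2w
w_0 = 3.800000: f = 8.760000, f' = 7.600000 → w_1 = 3.800000 - (8.760000)/(7.600000) = 2.647368
w_1 = 2.647368: f = 1.328560, f' = 5.294737 → w_2 = 2.647368 - (1.328560)/(5.294737) = 2.396448

2.39645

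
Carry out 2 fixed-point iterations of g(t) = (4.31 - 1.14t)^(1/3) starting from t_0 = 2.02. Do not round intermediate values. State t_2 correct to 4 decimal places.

t_1 = g(2.020000) = 1.261431
t_2 = g(1.261431) = 1.421434

1.4214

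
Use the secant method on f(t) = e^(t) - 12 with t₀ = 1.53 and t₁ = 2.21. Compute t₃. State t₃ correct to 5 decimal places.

f(t_0) = -7.381823, f(t_1) = -2.884284
t_2 = 2.210000 - (-2.884284)·(2.210000 - 1.530000)/(-2.884284 - (-7.381823)) = 2.646086; f(t_2) = 2.098744
t_3 = 2.646086 - (2.098744)·(2.646086 - 2.210000)/(2.098744 - (-2.884284)) = 2.462416; f(t_3) = -0.266878

2.46242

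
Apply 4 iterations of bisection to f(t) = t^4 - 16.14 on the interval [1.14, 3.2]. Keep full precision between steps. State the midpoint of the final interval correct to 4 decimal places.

1.9769

f(1.140000) = -14.451040, f(3.200000) = 88.717600 (opposite signs)
step 1: m = 2.170000, f(m) = 6.033739 > 0 → root in [1.140000, 2.170000]
step 2: m = 1.655000, f(m) = -8.637742 < 0 → root in [1.655000, 2.170000]
step 3: m = 1.912500, f(m) = -2.761551 < 0 → root in [1.912500, 2.170000]
step 4: m = 2.041250, f(m) = 1.221402 > 0 → root in [1.912500, 2.041250]
Midpoint of [1.912500, 2.041250] = 1.976875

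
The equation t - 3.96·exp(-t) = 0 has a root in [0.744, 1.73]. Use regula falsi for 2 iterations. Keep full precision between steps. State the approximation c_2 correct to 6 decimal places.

f(0.744000) = -1.137829, f(1.730000) = 1.027954
step 1: c = 1.262011, f(c) = 0.140998 > 0 → new bracket [0.744000, 1.262011]
step 2: c = 1.204897, f(c) = 0.017995 > 0 → new bracket [0.744000, 1.204897]

1.204897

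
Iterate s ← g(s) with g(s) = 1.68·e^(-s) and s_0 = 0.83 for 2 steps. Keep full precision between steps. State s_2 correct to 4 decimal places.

0.8075

s_1 = g(0.830000) = 0.732563
s_2 = g(0.732563) = 0.807535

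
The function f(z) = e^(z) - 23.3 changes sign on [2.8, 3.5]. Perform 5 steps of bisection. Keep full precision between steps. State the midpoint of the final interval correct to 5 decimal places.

3.13906

f(2.800000) = -6.855353, f(3.500000) = 9.815452 (opposite signs)
step 1: m = 3.150000, f(m) = 0.036065 > 0 → root in [2.800000, 3.150000]
step 2: m = 2.975000, f(m) = -3.710377 < 0 → root in [2.975000, 3.150000]
step 3: m = 3.062500, f(m) = -1.919057 < 0 → root in [3.062500, 3.150000]
step 4: m = 3.106250, f(m) = -0.962877 < 0 → root in [3.106250, 3.150000]
step 5: m = 3.128125, f(m) = -0.468869 < 0 → root in [3.128125, 3.150000]
Midpoint of [3.128125, 3.150000] = 3.139062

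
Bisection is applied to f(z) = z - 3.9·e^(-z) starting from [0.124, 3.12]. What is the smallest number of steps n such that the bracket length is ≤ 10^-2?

9

Initial width b − a = 3.12 − 0.124 = 2.996000.
After n steps the width is (b−a)/2^n; need (b−a)/2^n ≤ 10^-2.
So n ≥ log₂(2.996000/10^-2) = log₂(299.6000) ≈ 8.2269.
Hence n = 9.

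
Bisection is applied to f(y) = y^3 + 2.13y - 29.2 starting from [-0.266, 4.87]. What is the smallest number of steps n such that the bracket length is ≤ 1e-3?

Initial width b − a = 4.87 − -0.266 = 5.136000.
After n steps the width is (b−a)/2^n; need (b−a)/2^n ≤ 1e-3.
So n ≥ log₂(5.136000/1e-3) = log₂(5136.0000) ≈ 12.3264.
Hence n = 13.

13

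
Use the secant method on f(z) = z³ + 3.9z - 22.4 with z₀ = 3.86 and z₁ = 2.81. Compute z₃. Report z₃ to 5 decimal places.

f(z_0) = 50.166456, f(z_1) = 10.747041
z_2 = 2.810000 - (10.747041)·(2.810000 - 3.860000)/(10.747041 - (50.166456)) = 2.523735; f(z_2) = 3.516840
z_3 = 2.523735 - (3.516840)·(2.523735 - 2.810000)/(3.516840 - (10.747041)) = 2.384493; f(z_3) = 0.457293

2.38449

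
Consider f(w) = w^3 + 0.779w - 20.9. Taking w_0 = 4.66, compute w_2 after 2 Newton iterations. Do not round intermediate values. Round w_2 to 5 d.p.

f'(w) = 3w^2 + 0.779
w_0 = 4.660000: f = 83.924836, f' = 65.925800 → w_1 = 4.660000 - (83.924836)/(65.925800) = 3.386980
w_1 = 3.386980: f = 20.592665, f' = 35.193909 → w_2 = 3.386980 - (20.592665)/(35.193909) = 2.801860

2.80186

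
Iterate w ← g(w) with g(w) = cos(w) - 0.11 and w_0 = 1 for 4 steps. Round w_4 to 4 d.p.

0.7223

w_1 = g(1.000000) = 0.430302
w_2 = g(0.430302) = 0.798840
w_3 = g(0.798840) = 0.587539
w_4 = g(0.587539) = 0.722308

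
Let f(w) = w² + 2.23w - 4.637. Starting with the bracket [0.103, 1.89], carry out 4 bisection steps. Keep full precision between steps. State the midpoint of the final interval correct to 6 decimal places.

f(0.103000) = -4.396701, f(1.890000) = 3.149800 (opposite signs)
step 1: m = 0.996500, f(m) = -1.421793 < 0 → root in [0.996500, 1.890000]
step 2: m = 1.443250, f(m) = 0.664418 > 0 → root in [0.996500, 1.443250]
step 3: m = 1.219875, f(m) = -0.428584 < 0 → root in [1.219875, 1.443250]
step 4: m = 1.331562, f(m) = 0.105443 > 0 → root in [1.219875, 1.331562]
Midpoint of [1.219875, 1.331562] = 1.275719

1.275719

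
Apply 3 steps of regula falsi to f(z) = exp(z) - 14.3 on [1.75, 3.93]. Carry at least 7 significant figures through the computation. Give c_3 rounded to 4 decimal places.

2.5243

f(1.750000) = -8.545397, f(3.930000) = 36.606978
step 1: c = 2.162580, f(c) = -5.606462 < 0 → new bracket [2.162580, 3.930000]
step 2: c = 2.397315, f(c) = -3.306381 < 0 → new bracket [2.397315, 3.930000]
step 3: c = 2.524281, f(c) = -1.818082 < 0 → new bracket [2.524281, 3.930000]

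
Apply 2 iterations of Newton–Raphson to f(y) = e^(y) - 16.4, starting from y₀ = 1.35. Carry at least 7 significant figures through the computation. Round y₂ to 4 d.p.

Newton update: y ← y − f(y)/f'(y).
f'(y) = e^(y)
y_0 = 1.350000: f = -12.542574, f' = 3.857426 → y_1 = 1.350000 - (-12.542574)/(3.857426) = 4.601540
y_1 = 4.601540: f = 83.237667, f' = 99.637667 → y_2 = 4.601540 - (83.237667)/(99.637667) = 3.766137

3.7661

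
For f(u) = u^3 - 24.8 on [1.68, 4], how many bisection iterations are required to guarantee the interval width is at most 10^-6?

Initial width b − a = 4 − 1.68 = 2.320000.
After n steps the width is (b−a)/2^n; need (b−a)/2^n ≤ 10^-6.
So n ≥ log₂(2.320000/10^-6) = log₂(2320000.0000) ≈ 21.1457.
Hence n = 22.

22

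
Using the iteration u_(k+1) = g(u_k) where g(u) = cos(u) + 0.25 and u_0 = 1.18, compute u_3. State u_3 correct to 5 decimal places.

u_1 = g(1.180000) = 0.630925
u_2 = g(0.630925) = 1.057482
u_3 = g(1.057482) = 0.741067

0.74107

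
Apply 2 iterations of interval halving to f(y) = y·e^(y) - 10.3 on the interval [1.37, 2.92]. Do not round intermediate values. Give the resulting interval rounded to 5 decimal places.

f(1.370000) = -4.908570, f(2.920000) = 43.840559 (opposite signs)
step 1: m = 2.145000, f(m) = 8.022678 > 0 → root in [1.370000, 2.145000]
step 2: m = 1.757500, f(m) = -0.110148 < 0 → root in [1.757500, 2.145000]

[1.75750, 2.14500]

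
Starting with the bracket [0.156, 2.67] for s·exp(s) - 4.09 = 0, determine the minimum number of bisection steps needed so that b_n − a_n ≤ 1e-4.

15

Initial width b − a = 2.67 − 0.156 = 2.514000.
After n steps the width is (b−a)/2^n; need (b−a)/2^n ≤ 1e-4.
So n ≥ log₂(2.514000/1e-4) = log₂(25140.0000) ≈ 14.6177.
Hence n = 15.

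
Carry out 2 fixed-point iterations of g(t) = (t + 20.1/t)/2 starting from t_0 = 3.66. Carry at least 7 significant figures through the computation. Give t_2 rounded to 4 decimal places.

t_1 = g(3.660000) = 4.575902
t_2 = g(4.575902) = 4.484239

4.4842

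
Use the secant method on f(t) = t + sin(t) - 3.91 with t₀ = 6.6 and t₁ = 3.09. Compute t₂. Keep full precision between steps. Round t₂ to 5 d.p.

f(t_0) = 3.001541, f(t_1) = -0.768430
t_2 = 3.090000 - (-0.768430)·(3.090000 - 6.600000)/(-0.768430 - (3.001541)) = 3.805440; f(t_2) = -0.720712

3.80544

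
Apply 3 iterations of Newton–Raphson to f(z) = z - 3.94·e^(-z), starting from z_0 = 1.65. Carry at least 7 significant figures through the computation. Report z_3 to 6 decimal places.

f'(z) = 1 + 3.94·e^(-z)
z_0 = 1.650000: f = 0.893323, f' = 1.756677 → z_1 = 1.650000 - (0.893323)/(1.756677) = 1.141470
z_1 = 1.141470: f = -0.116767, f' = 2.258236 → z_2 = 1.141470 - (-0.116767)/(2.258236) = 1.193177
z_2 = 1.193177: f = -0.001653, f' = 2.194830 → z_3 = 1.193177 - (-0.001653)/(2.194830) = 1.193930

1.193930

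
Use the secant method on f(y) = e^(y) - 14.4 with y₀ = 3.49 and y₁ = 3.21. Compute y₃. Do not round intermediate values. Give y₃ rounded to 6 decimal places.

Secant update: y_(k+1) = y_k − f(y_k)·(y_k − y_(k-1))/(f(y_k) − f(y_(k-1))).
f(y_0) = 18.385948, f(y_1) = 10.379086
y_2 = 3.210000 - (10.379086)·(3.210000 - 3.490000)/(10.379086 - (18.385948)) = 2.847043; f(y_2) = 2.836742
y_3 = 2.847043 - (2.836742)·(2.847043 - 3.210000)/(2.836742 - (10.379086)) = 2.710532; f(y_3) = 0.637274

2.710532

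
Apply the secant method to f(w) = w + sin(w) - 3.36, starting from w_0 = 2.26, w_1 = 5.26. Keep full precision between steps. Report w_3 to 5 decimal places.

f(w_0) = -0.328247, f(w_1) = 1.046229
w_2 = 5.260000 - (1.046229)·(5.260000 - 2.260000)/(1.046229 - (-0.328247)) = 2.976449; f(w_2) = -0.219157
w_3 = 2.976449 - (-0.219157)·(2.976449 - 5.260000)/(-0.219157 - (1.046229)) = 3.371946; f(w_3) = -0.216376

3.37195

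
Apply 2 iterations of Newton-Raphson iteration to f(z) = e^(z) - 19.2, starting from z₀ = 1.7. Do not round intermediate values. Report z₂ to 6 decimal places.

3.493281

f'(z) = e^(z)
z_0 = 1.700000: f = -13.726053, f' = 5.473947 → z_1 = 1.700000 - (-13.726053)/(5.473947) = 4.207524
z_1 = 4.207524: f = 47.989949, f' = 67.189949 → z_2 = 4.207524 - (47.989949)/(67.189949) = 3.493281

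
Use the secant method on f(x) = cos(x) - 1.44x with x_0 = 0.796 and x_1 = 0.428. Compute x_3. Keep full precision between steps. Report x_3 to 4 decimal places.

0.5809

Secant update: x_(k+1) = x_k − f(x_k)·(x_k − x_(k-1))/(f(x_k) − f(x_(k-1))).
f(x_0) = -0.446669, f(x_1) = 0.293478
x_2 = 0.428000 - (0.293478)·(0.428000 - 0.796000)/(0.293478 - (-0.446669)) = 0.573917; f(x_2) = 0.013341
x_3 = 0.573917 - (0.013341)·(0.573917 - 0.428000)/(0.013341 - (0.293478)) = 0.580866; f(x_3) = -0.000459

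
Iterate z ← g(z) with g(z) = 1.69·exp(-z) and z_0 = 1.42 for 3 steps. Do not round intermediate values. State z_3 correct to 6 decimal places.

z_1 = g(1.420000) = 0.408497
z_2 = g(0.408497) = 1.123256
z_3 = g(1.123256) = 0.549620

0.549620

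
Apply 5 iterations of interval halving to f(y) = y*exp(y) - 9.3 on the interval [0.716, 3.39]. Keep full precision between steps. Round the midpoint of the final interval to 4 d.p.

f(0.716000) = -7.834898, f(3.390000) = 91.267578 (opposite signs)
step 1: m = 2.053000, f(m) = 6.695415 > 0 → root in [0.716000, 2.053000]
step 2: m = 1.384500, f(m) = -3.771928 < 0 → root in [1.384500, 2.053000]
step 3: m = 1.718750, f(m) = 0.286418 > 0 → root in [1.384500, 1.718750]
step 4: m = 1.551625, f(m) = -1.977676 < 0 → root in [1.551625, 1.718750]
step 5: m = 1.635188, f(m) = -0.910802 < 0 → root in [1.635188, 1.718750]
Midpoint of [1.635188, 1.718750] = 1.676969

1.6770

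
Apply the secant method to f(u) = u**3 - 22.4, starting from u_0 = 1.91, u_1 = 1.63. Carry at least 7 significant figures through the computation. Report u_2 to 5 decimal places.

f(u_0) = -15.432129, f(u_1) = -18.069253
u_2 = 1.630000 - (-18.069253)·(1.630000 - 1.910000)/(-18.069253 - (-15.432129)) = 3.548526; f(u_2) = 22.283168

3.54853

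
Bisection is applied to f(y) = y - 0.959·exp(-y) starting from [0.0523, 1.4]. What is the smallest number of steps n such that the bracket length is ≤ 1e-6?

21

Initial width b − a = 1.4 − 0.0523 = 1.347700.
After n steps the width is (b−a)/2^n; need (b−a)/2^n ≤ 1e-6.
So n ≥ log₂(1.347700/1e-6) = log₂(1347700.0000) ≈ 20.3621.
Hence n = 21.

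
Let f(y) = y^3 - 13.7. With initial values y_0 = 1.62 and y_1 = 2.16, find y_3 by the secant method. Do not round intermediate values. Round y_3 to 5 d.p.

f(y_0) = -9.448472, f(y_1) = -3.622304
y_2 = 2.160000 - (-3.622304)·(2.160000 - 1.620000)/(-3.622304 - (-9.448472)) = 2.495734; f(y_2) = 1.845154
y_3 = 2.495734 - (1.845154)·(2.495734 - 2.160000)/(1.845154 - (-3.622304)) = 2.382431; f(y_3) = -0.177377

2.38243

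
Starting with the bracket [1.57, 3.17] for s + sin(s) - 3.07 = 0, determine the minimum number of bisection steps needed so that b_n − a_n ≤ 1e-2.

8

Initial width b − a = 3.17 − 1.57 = 1.600000.
After n steps the width is (b−a)/2^n; need (b−a)/2^n ≤ 1e-2.
So n ≥ log₂(1.600000/1e-2) = log₂(160.0000) ≈ 7.3219.
Hence n = 8.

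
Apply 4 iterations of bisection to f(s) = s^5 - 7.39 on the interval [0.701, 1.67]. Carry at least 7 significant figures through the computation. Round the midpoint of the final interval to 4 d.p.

1.5186

f(0.701000) = -7.220726, f(1.670000) = 5.599199 (opposite signs)
step 1: m = 1.185500, f(m) = -5.048427 < 0 → root in [1.185500, 1.670000]
step 2: m = 1.427750, f(m) = -1.457184 < 0 → root in [1.427750, 1.670000]
step 3: m = 1.548875, f(m) = 1.524189 > 0 → root in [1.427750, 1.548875]
step 4: m = 1.488313, f(m) = -0.087515 < 0 → root in [1.488313, 1.548875]
Midpoint of [1.488313, 1.548875] = 1.518594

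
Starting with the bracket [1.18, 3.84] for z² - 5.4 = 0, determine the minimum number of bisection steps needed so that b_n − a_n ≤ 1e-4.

Initial width b − a = 3.84 − 1.18 = 2.660000.
After n steps the width is (b−a)/2^n; need (b−a)/2^n ≤ 1e-4.
So n ≥ log₂(2.660000/1e-4) = log₂(26600.0000) ≈ 14.6991.
Hence n = 15.

15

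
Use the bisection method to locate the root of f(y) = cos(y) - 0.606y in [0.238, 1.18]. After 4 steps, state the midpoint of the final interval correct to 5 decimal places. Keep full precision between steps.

0.97394

f(0.238000) = 0.827583, f(1.180000) = -0.334155 (opposite signs)
step 1: m = 0.709000, f(m) = 0.329359 > 0 → root in [0.709000, 1.180000]
step 2: m = 0.944500, f(m) = 0.013781 > 0 → root in [0.944500, 1.180000]
step 3: m = 1.062250, f(m) = -0.156815 < 0 → root in [0.944500, 1.062250]
step 4: m = 1.003375, f(m) = -0.070586 < 0 → root in [0.944500, 1.003375]
Midpoint of [0.944500, 1.003375] = 0.973937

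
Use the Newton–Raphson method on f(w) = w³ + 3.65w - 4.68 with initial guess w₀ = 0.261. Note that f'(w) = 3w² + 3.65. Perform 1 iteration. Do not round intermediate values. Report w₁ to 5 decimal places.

Newton update: w ← w − f(w)/f'(w).
w_0 = 0.261000: f = -3.709570, f' = 3.854363 → w_1 = 0.261000 - (-3.709570)/(3.854363) = 1.223434

1.22343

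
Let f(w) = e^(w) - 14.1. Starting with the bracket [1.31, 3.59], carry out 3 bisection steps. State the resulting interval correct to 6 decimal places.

[2.450000, 2.735000]

f(1.310000) = -10.393826, f(3.590000) = 22.134076 (opposite signs)
step 1: m = 2.450000, f(m) = -2.511653 < 0 → root in [2.450000, 3.590000]
step 2: m = 3.020000, f(m) = 6.391292 > 0 → root in [2.450000, 3.020000]
step 3: m = 2.735000, f(m) = 1.309743 > 0 → root in [2.450000, 2.735000]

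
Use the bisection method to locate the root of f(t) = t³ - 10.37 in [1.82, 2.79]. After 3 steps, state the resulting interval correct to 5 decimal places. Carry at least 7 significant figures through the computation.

f(1.820000) = -4.341432, f(2.790000) = 11.347639 (opposite signs)
step 1: m = 2.305000, f(m) = 1.876523 > 0 → root in [1.820000, 2.305000]
step 2: m = 2.062500, f(m) = -1.596318 < 0 → root in [2.062500, 2.305000]
step 3: m = 2.183750, f(m) = 0.043789 > 0 → root in [2.062500, 2.183750]

[2.06250, 2.18375]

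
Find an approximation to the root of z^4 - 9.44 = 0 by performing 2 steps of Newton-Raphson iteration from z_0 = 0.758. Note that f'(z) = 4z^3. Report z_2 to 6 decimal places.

z_0 = 0.758000: f = -9.109876, f' = 1.742078 → z_1 = 0.758000 - (-9.109876)/(1.742078) = 5.987316
z_1 = 5.987316: f = 1275.635529, f' = 858.531989 → z_2 = 5.987316 - (1275.635529)/(858.531989) = 4.501482

4.501482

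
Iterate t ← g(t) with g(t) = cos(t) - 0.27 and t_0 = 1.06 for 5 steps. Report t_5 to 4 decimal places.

t_1 = g(1.060000) = 0.218872
t_2 = g(0.218872) = 0.706143
t_3 = g(0.706143) = 0.490870
t_4 = g(0.490870) = 0.611923
t_5 = g(0.611923) = 0.548545

0.5485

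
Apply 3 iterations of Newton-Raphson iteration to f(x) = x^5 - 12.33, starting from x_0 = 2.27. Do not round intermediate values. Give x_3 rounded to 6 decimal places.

f'(x) = 5x^4
x_0 = 2.270000: f = 47.943899, f' = 132.761892 → x_1 = 2.270000 - (47.943899)/(132.761892) = 1.908873
x_1 = 1.908873: f = 13.014587, f' = 66.386256 → x_2 = 1.908873 - (13.014587)/(66.386256) = 1.712830
x_2 = 1.712830: f = 2.412490, f' = 43.035484 → x_3 = 1.712830 - (2.412490)/(43.035484) = 1.656771

1.656771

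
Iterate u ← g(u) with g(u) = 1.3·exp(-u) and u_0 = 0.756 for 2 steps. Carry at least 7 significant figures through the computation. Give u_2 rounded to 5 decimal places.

0.70607

u_1 = g(0.756000) = 0.610403
u_2 = g(0.610403) = 0.706071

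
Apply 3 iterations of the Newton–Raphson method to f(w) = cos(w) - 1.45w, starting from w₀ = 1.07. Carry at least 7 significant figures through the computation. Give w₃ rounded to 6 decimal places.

f'(w) = -sin(w) - 1.45
w_0 = 1.070000: f = -1.071376, f' = -2.327201 → w_1 = 1.070000 - (-1.071376)/(-2.327201) = 0.609629
w_1 = 0.609629: f = -0.064101, f' = -2.022563 → w_2 = 0.609629 - (-0.064101)/(-2.022563) = 0.577936
w_2 = 0.577936: f = -0.000415, f' = -1.996296 → w_3 = 0.577936 - (-0.000415)/(-1.996296) = 0.577728

0.577728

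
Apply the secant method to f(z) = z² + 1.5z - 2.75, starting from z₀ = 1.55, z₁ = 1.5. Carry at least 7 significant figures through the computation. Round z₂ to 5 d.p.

f(z_0) = 1.977500, f(z_1) = 1.750000
z_2 = 1.500000 - (1.750000)·(1.500000 - 1.550000)/(1.750000 - (1.977500)) = 1.115385; f(z_2) = 0.167160

1.11538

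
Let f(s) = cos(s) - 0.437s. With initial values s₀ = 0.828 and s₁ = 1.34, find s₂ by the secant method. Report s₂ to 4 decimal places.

Secant update: s_(k+1) = s_k − f(s_k)·(s_k − s_(k-1))/(f(s_k) − f(s_(k-1))).
f(s_0) = 0.314514, f(s_1) = -0.356827
s_2 = 1.340000 - (-0.356827)·(1.340000 - 0.828000)/(-0.356827 - (0.314514)) = 1.067865; f(s_2) = 0.015339

1.0679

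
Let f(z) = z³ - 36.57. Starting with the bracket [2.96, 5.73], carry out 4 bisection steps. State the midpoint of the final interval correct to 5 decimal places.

f(2.960000) = -10.635664, f(5.730000) = 151.562517 (opposite signs)
step 1: m = 4.345000, f(m) = 45.459364 > 0 → root in [2.960000, 4.345000]
step 2: m = 3.652500, f(m) = 12.157112 > 0 → root in [2.960000, 3.652500]
step 3: m = 3.306250, f(m) = -0.428426 < 0 → root in [3.306250, 3.652500]
step 4: m = 3.479375, f(m) = 5.551489 > 0 → root in [3.306250, 3.479375]
Midpoint of [3.306250, 3.479375] = 3.392813

3.39281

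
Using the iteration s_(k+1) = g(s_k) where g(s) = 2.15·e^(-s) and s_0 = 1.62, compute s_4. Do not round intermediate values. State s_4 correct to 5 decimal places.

s_1 = g(1.620000) = 0.425482
s_2 = g(0.425482) = 1.404927
s_3 = g(1.404927) = 0.527577
s_4 = g(0.527577) = 1.268570

1.26857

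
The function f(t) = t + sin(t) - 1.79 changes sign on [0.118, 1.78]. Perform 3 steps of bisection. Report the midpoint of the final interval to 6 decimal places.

f(0.118000) = -1.554274, f(1.780000) = 0.968197 (opposite signs)
step 1: m = 0.949000, f(m) = -0.028167 < 0 → root in [0.949000, 1.780000]
step 2: m = 1.364500, f(m) = 0.553296 > 0 → root in [0.949000, 1.364500]
step 3: m = 1.156750, f(m) = 0.282250 > 0 → root in [0.949000, 1.156750]
Midpoint of [0.949000, 1.156750] = 1.052875

1.052875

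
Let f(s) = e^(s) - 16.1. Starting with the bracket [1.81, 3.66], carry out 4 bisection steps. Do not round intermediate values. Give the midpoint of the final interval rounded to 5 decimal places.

f(1.810000) = -9.989553, f(3.660000) = 22.761343 (opposite signs)
step 1: m = 2.735000, f(m) = -0.690257 < 0 → root in [2.735000, 3.660000]
step 2: m = 3.197500, f(m) = 8.371275 > 0 → root in [2.735000, 3.197500]
step 3: m = 2.966250, f(m) = 3.318962 > 0 → root in [2.735000, 2.966250]
step 4: m = 2.850625, f(m) = 1.198590 > 0 → root in [2.735000, 2.850625]
Midpoint of [2.735000, 2.850625] = 2.792813

2.79281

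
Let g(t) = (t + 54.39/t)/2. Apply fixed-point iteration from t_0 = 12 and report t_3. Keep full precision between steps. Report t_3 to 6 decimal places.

7.375113

t_1 = g(12.000000) = 8.266250
t_2 = g(8.266250) = 7.423009
t_3 = g(7.423009) = 7.375113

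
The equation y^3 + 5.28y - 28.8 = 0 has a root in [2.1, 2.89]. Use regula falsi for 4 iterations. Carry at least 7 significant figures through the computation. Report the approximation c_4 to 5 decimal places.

2.49889

f(2.100000) = -8.451000, f(2.890000) = 10.596769
step 1: c = 2.450502, f(c) = -1.146172 < 0 → new bracket [2.450502, 2.890000]
step 2: c = 2.493400, f(c) = -0.133279 < 0 → new bracket [2.493400, 2.890000]
step 3: c = 2.498326, f(c) = -0.015208 < 0 → new bracket [2.498326, 2.890000]
step 4: c = 2.498887, f(c) = -0.001731 < 0 → new bracket [2.498887, 2.890000]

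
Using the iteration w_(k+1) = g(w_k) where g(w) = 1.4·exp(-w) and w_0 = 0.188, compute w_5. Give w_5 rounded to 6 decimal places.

w_1 = g(0.188000) = 1.160061
w_2 = g(1.160061) = 0.438854
w_3 = g(0.438854) = 0.902685
w_4 = g(0.902685) = 0.567671
w_5 = g(0.567671) = 0.793581

0.793581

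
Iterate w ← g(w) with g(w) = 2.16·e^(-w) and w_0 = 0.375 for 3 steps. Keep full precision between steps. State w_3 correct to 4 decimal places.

w_1 = g(0.375000) = 1.484545
w_2 = g(1.484545) = 0.489468
w_3 = g(0.489468) = 1.323977

1.3240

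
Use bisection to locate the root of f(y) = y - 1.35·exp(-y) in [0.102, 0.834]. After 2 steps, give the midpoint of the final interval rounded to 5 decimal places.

0.74250

f(0.102000) = -1.117090, f(0.834000) = 0.247683 (opposite signs)
step 1: m = 0.468000, f(m) = -0.377442 < 0 → root in [0.468000, 0.834000]
step 2: m = 0.651000, f(m) = -0.053057 < 0 → root in [0.651000, 0.834000]
Midpoint of [0.651000, 0.834000] = 0.742500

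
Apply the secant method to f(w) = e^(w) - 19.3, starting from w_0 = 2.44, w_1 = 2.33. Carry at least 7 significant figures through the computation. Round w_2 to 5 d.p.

f(w_0) = -7.826959, f(w_1) = -9.022058
w_2 = 2.330000 - (-9.022058)·(2.330000 - 2.440000)/(-9.022058 - (-7.826959)) = 3.160413; f(w_2) = 4.280343

3.16041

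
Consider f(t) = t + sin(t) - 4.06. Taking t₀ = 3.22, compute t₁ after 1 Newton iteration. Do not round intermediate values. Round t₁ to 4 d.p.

302.1272

Newton update: t ← t − f(t)/f'(t).
f'(t) = 1 + cos(t)
t_0 = 3.220000: f = -0.918327, f' = 0.003072 → t_1 = 3.220000 - (-0.918327)/(0.003072) = 302.127187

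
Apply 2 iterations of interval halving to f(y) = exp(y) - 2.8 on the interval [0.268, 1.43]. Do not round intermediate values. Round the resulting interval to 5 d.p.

[0.84900, 1.13950]

f(0.268000) = -1.492653, f(1.430000) = 1.378699 (opposite signs)
step 1: m = 0.849000, f(m) = -0.462692 < 0 → root in [0.849000, 1.430000]
step 2: m = 1.139500, f(m) = 0.325205 > 0 → root in [0.849000, 1.139500]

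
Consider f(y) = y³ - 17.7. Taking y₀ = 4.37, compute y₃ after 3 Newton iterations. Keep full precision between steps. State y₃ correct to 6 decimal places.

2.610520

f'(y) = 3y²
y_0 = 4.370000: f = 65.753453, f' = 57.290700 → y_1 = 4.370000 - (65.753453)/(57.290700) = 3.222284
y_1 = 3.222284: f = 15.757343, f' = 31.149343 → y_2 = 3.222284 - (15.757343)/(31.149343) = 2.716420
y_2 = 2.716420: f = 2.344285, f' = 22.136807 → y_3 = 2.716420 - (2.344285)/(22.136807) = 2.610520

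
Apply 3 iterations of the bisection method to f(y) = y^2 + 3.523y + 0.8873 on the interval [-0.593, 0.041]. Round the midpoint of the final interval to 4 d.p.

-0.2364

f(-0.593000) = -0.850190, f(0.041000) = 1.033424 (opposite signs)
step 1: m = -0.276000, f(m) = -0.008872 < 0 → root in [-0.276000, 0.041000]
step 2: m = -0.117500, f(m) = 0.487154 > 0 → root in [-0.276000, -0.117500]
step 3: m = -0.196750, f(m) = 0.232860 > 0 → root in [-0.276000, -0.196750]
Midpoint of [-0.276000, -0.196750] = -0.236375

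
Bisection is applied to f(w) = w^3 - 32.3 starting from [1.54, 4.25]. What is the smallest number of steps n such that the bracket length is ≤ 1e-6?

22

Initial width b − a = 4.25 − 1.54 = 2.710000.
After n steps the width is (b−a)/2^n; need (b−a)/2^n ≤ 1e-6.
So n ≥ log₂(2.710000/1e-6) = log₂(2710000.0000) ≈ 21.3699.
Hence n = 22.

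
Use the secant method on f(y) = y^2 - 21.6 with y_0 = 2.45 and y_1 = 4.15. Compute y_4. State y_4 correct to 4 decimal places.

f(y_0) = -15.597500, f(y_1) = -4.377500
y_2 = 4.150000 - (-4.377500)·(4.150000 - 2.450000)/(-4.377500 - (-15.597500)) = 4.813258; f(y_2) = 1.567448
y_3 = 4.813258 - (1.567448)·(4.813258 - 4.150000)/(1.567448 - (-4.377500)) = 4.638383; f(y_3) = -0.085406
y_4 = 4.638383 - (-0.085406)·(4.638383 - 4.813258)/(-0.085406 - (1.567448)) = 4.647419; f(y_4) = -0.001499

4.6474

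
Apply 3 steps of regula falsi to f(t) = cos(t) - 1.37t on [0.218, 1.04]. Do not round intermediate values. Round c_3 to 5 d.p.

f(0.218000) = 0.677672, f(1.040000) = -0.918580
step 1: c = 0.566971, f(c) = 0.066780 > 0 → new bracket [0.566971, 1.040000]
step 2: c = 0.599030, f(c) = 0.005212 > 0 → new bracket [0.599030, 1.040000]
step 3: c = 0.601518, f(c) = 0.000398 > 0 → new bracket [0.601518, 1.040000]

0.60152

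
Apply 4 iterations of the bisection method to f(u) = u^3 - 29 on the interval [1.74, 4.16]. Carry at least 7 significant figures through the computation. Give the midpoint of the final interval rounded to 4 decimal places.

3.0256

f(1.740000) = -23.731976, f(4.160000) = 42.991296 (opposite signs)
step 1: m = 2.950000, f(m) = -3.327625 < 0 → root in [2.950000, 4.160000]
step 2: m = 3.555000, f(m) = 15.928179 > 0 → root in [2.950000, 3.555000]
step 3: m = 3.252500, f(m) = 5.407405 > 0 → root in [2.950000, 3.252500]
step 4: m = 3.101250, f(m) = 0.827052 > 0 → root in [2.950000, 3.101250]
Midpoint of [2.950000, 3.101250] = 3.025625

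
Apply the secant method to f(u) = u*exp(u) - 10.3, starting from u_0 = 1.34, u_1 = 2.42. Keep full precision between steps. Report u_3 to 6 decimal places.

1.698299

f(u_0) = -5.182482, f(u_1) = 16.914980
u_2 = 2.420000 - (16.914980)·(2.420000 - 1.340000)/(16.914980 - (-5.182482)) = 1.593291; f(u_2) = -2.461150
u_3 = 1.593291 - (-2.461150)·(1.593291 - 2.420000)/(-2.461150 - (16.914980)) = 1.698299; f(u_3) = -1.019400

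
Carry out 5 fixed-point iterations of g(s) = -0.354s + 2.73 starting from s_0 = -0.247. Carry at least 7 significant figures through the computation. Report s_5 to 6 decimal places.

s_1 = g(-0.247000) = 2.817438
s_2 = g(2.817438) = 1.732627
s_3 = g(1.732627) = 2.116650
s_4 = g(2.116650) = 1.980706
s_5 = g(1.980706) = 2.028830

2.028830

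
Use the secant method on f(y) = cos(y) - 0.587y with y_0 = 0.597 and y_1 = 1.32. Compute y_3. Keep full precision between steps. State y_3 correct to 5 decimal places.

Secant update: y_(k+1) = y_k − f(y_k)·(y_k − y_(k-1))/(f(y_k) − f(y_(k-1))).
f(y_0) = 0.476587, f(y_1) = -0.526665
y_2 = 1.320000 - (-0.526665)·(1.320000 - 0.597000)/(-0.526665 - (0.476587)) = 0.940456; f(y_2) = 0.037373
y_3 = 0.940456 - (0.037373)·(0.940456 - 1.320000)/(0.037373 - (-0.526665)) = 0.965604; f(y_3) = 0.002111

0.96560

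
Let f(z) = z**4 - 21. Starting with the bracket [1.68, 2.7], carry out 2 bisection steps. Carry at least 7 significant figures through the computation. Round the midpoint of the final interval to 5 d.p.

2.06250

f(1.680000) = -13.034058, f(2.700000) = 32.144100 (opposite signs)
step 1: m = 2.190000, f(m) = 2.002575 > 0 → root in [1.680000, 2.190000]
step 2: m = 1.935000, f(m) = -6.980779 < 0 → root in [1.935000, 2.190000]
Midpoint of [1.935000, 2.190000] = 2.062500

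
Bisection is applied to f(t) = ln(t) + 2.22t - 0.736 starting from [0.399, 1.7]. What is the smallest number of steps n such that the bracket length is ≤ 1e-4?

Initial width b − a = 1.7 − 0.399 = 1.301000.
After n steps the width is (b−a)/2^n; need (b−a)/2^n ≤ 1e-4.
So n ≥ log₂(1.301000/1e-4) = log₂(13010.0000) ≈ 13.6673.
Hence n = 14.

14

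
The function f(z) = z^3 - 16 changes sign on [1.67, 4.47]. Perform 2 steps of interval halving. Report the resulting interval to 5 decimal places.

[2.37000, 3.07000]

f(1.670000) = -11.342537, f(4.470000) = 73.314623 (opposite signs)
step 1: m = 3.070000, f(m) = 12.934443 > 0 → root in [1.670000, 3.070000]
step 2: m = 2.370000, f(m) = -2.687947 < 0 → root in [2.370000, 3.070000]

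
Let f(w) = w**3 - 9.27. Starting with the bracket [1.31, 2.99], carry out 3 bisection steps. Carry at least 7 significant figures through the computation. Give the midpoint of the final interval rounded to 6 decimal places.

f(1.310000) = -7.021909, f(2.990000) = 17.460899 (opposite signs)
step 1: m = 2.150000, f(m) = 0.668375 > 0 → root in [1.310000, 2.150000]
step 2: m = 1.730000, f(m) = -4.092283 < 0 → root in [1.730000, 2.150000]
step 3: m = 1.940000, f(m) = -1.968616 < 0 → root in [1.940000, 2.150000]
Midpoint of [1.940000, 2.150000] = 2.045000

2.045000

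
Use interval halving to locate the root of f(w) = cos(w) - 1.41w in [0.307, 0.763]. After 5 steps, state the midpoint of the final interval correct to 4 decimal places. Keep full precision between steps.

f(0.307000) = 0.520374, f(0.763000) = -0.353064 (opposite signs)
step 1: m = 0.535000, f(m) = 0.105919 > 0 → root in [0.535000, 0.763000]
step 2: m = 0.649000, f(m) = -0.118401 < 0 → root in [0.535000, 0.649000]
step 3: m = 0.592000, f(m) = -0.004894 < 0 → root in [0.535000, 0.592000]
step 4: m = 0.563500, f(m) = 0.050856 > 0 → root in [0.563500, 0.592000]
step 5: m = 0.577750, f(m) = 0.023066 > 0 → root in [0.577750, 0.592000]
Midpoint of [0.577750, 0.592000] = 0.584875

0.5849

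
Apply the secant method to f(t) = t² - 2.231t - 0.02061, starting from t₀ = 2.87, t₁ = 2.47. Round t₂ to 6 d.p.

2.286751

f(t_0) = 1.813320, f(t_1) = 0.569720
t_2 = 2.470000 - (0.569720)·(2.470000 - 2.870000)/(0.569720 - (1.813320)) = 2.286751; f(t_2) = 0.106880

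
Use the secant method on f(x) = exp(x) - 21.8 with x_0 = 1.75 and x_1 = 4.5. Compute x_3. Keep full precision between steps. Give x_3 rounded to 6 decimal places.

2.608713

f(x_0) = -16.045397, f(x_1) = 68.217131
x_2 = 4.500000 - (68.217131)·(4.500000 - 1.750000)/(68.217131 - (-16.045397)) = 2.273659; f(x_2) = -12.085116
x_3 = 2.273659 - (-12.085116)·(2.273659 - 4.500000)/(-12.085116 - (68.217131)) = 2.608713; f(x_3) = -8.218438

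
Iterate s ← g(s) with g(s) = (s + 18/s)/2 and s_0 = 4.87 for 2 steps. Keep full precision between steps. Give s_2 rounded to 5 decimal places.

s_1 = g(4.870000) = 4.283049
s_2 = g(4.283049) = 4.242831

4.24283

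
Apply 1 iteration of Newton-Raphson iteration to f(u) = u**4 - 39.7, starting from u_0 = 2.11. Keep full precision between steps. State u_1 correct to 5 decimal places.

2.63903

Newton update: u ← u − f(u)/f'(u).
f'(u) = 4u**3
u_0 = 2.110000: f = -19.878806, f' = 37.575724 → u_1 = 2.110000 - (-19.878806)/(37.575724) = 2.639033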